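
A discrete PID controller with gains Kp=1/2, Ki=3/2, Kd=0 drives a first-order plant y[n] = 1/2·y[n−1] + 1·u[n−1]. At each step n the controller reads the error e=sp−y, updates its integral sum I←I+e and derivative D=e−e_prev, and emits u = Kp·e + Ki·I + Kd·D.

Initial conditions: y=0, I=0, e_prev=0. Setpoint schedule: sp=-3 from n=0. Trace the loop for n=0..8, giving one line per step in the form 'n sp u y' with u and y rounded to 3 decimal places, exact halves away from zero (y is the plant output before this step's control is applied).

0 -3 -6.000 0.000
1 -3 1.500 -6.000
2 -3 -3.000 -1.500
3 -3 -0.750 -3.750
4 -3 -1.875 -2.625
5 -3 -1.313 -3.188
6 -3 -1.594 -2.906
7 -3 -1.453 -3.047
8 -3 -1.523 -2.977

(exact arithmetic carried between steps; '≈' marks a value shown rounded to 6 d.p. or computed from one; I and e_prev carry over from the previous line; the table rounds u and y to 3 d.p., halves away from zero)
n=0: y=0, sp=-3, e=sp−y=-3; I=-3, D=e−e_prev=-3; u=1/2·(-3)+3/2·(-3)+0·(-3)=-6; next y=1/2·0+1·(-6)=-6
n=1: y=-6, sp=-3, e=sp−y=3; I=0, D=e−e_prev=6; u=1/2·3+3/2·0+0·6=1.5; next y=1/2·(-6)+1·1.5=-1.5
n=2: y=-1.5, sp=-3, e=sp−y=-1.5; I=-1.5, D=e−e_prev=-4.5; u=1/2·(-1.5)+3/2·(-1.5)+0·(-4.5)=-3; next y=1/2·(-1.5)+1·(-3)=-3.75
n=3: y=-3.75, sp=-3, e=sp−y=0.75; I=-0.75, D=e−e_prev=2.25; u=1/2·0.75+3/2·(-0.75)+0·2.25=-0.75; next y=1/2·(-3.75)+1·(-0.75)=-2.625
n=4: y=-2.625, sp=-3, e=sp−y=-0.375; I=-1.125, D=e−e_prev=-1.125; u=1/2·(-0.375)+3/2·(-1.125)+0·(-1.125)=-1.875; next y=1/2·(-2.625)+1·(-1.875)=-3.1875
n=5: y=-3.1875, sp=-3, e=sp−y=0.1875; I=-0.9375, D=e−e_prev=0.5625; u=1/2·0.1875+3/2·(-0.9375)+0·0.5625=-1.3125; next y=1/2·(-3.1875)+1·(-1.3125)=-2.90625
n=6: y=-2.90625, sp=-3, e=sp−y=-0.09375; I=-1.03125, D=e−e_prev=-0.28125; u=1/2·(-0.09375)+3/2·(-1.03125)+0·(-0.28125)=-1.59375; next y=1/2·(-2.90625)+1·(-1.59375)=-3.046875
n=7: y=-3.046875, sp=-3, e=sp−y=0.046875; I=-0.984375, D=e−e_prev=0.140625; u=1/2·0.046875+3/2·(-0.984375)+0·0.140625=-1.453125; next y=1/2·(-3.046875)+1·(-1.453125)≈-2.976563
n=8: y≈-2.976563, sp=-3, e=sp−y≈-0.023438; I≈-1.007813, D=e−e_prev≈-0.070313; u=1/2·(-0.023438)+3/2·(-1.007813)+0·(-0.070313)≈-1.523438; next y=1/2·(-2.976563)+1·(-1.523438)≈-3.011719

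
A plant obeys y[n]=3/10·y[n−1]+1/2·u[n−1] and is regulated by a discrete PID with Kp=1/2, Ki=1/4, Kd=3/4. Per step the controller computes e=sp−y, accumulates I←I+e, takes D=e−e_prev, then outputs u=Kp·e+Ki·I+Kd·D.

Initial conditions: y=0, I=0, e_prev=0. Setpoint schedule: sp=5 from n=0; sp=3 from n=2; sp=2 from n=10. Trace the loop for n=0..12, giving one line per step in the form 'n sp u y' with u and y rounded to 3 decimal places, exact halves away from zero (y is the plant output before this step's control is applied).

0 5 7.500 0.000
1 5 -0.625 3.750
2 3 3.906 0.813
3 3 1.673 2.197
4 3 3.964 1.496
5 3 2.412 2.431
6 3 3.999 1.935
7 3 2.926 2.580
8 3 4.029 2.237
9 3 3.290 2.686
10 2 2.557 2.451
11 2 3.673 2.014
12 2 2.702 2.441

(exact arithmetic carried between steps; '≈' marks a value shown rounded to 6 d.p. or computed from one; I and e_prev carry over from the previous line; the table rounds u and y to 3 d.p., halves away from zero)
n=0: y=0, sp=5, e=sp−y=5; I=5, D=e−e_prev=5; u=1/2·5+1/4·5+3/4·5=7.5; next y=3/10·0+1/2·7.5=3.75
n=1: y=3.75, sp=5, e=sp−y=1.25; I=6.25, D=e−e_prev=-3.75; u=1/2·1.25+1/4·6.25+3/4·(-3.75)=-0.625; next y=3/10·3.75+1/2·(-0.625)=0.8125
n=2: y=0.8125, sp=3, e=sp−y=2.1875; I=8.4375, D=e−e_prev=0.9375; u=1/2·2.1875+1/4·8.4375+3/4·0.9375=3.90625; next y=3/10·0.8125+1/2·3.90625=2.196875
n=3: y=2.196875, sp=3, e=sp−y=0.803125; I=9.240625, D=e−e_prev=-1.384375; u=1/2·0.803125+1/4·9.240625+3/4·(-1.384375)≈1.673438; next y=3/10·2.196875+1/2·1.673438≈1.495781
n=4: y≈1.495781, sp=3, e=sp−y≈1.504219; I≈10.744844, D=e−e_prev≈0.701094; u=1/2·1.504219+1/4·10.744844+3/4·0.701094≈3.964141; next y=3/10·1.495781+1/2·3.964141≈2.430805
n=5: y≈2.430805, sp=3, e=sp−y≈0.569195; I≈11.314039, D=e−e_prev≈-0.935023; u=1/2·0.569195+1/4·11.314039+3/4·(-0.935023)≈2.411840; next y=3/10·2.430805+1/2·2.411840≈1.935161
n=6: y≈1.935161, sp=3, e=sp−y≈1.064839; I≈12.378878, D=e−e_prev≈0.495643; u=1/2·1.064839+1/4·12.378878+3/4·0.495643≈3.998871; next y=3/10·1.935161+1/2·3.998871≈2.579984
n=7: y≈2.579984, sp=3, e=sp−y≈0.420016; I≈12.798894, D=e−e_prev≈-0.644823; u=1/2·0.420016+1/4·12.798894+3/4·(-0.644823)≈2.926114; next y=3/10·2.579984+1/2·2.926114≈2.237052
n=8: y≈2.237052, sp=3, e=sp−y≈0.762948; I≈13.561841, D=e−e_prev≈0.342932; u=1/2·0.762948+1/4·13.561841+3/4·0.342932≈4.029133; next y=3/10·2.237052+1/2·4.029133≈2.685682
n=9: y≈2.685682, sp=3, e=sp−y≈0.314318; I≈13.876159, D=e−e_prev≈-0.448630; u=1/2·0.314318+1/4·13.876159+3/4·(-0.448630)≈3.289726; next y=3/10·2.685682+1/2·3.289726≈2.450568
n=10: y≈2.450568, sp=2, e=sp−y≈-0.450568; I≈13.425591, D=e−e_prev≈-0.764886; u=1/2·(-0.450568)+1/4·13.425591+3/4·(-0.764886)≈2.557450; next y=3/10·2.450568+1/2·2.557450≈2.013895
n=11: y≈2.013895, sp=2, e=sp−y≈-0.013895; I≈13.411696, D=e−e_prev≈0.436673; u=1/2·(-0.013895)+1/4·13.411696+3/4·0.436673≈3.673481; next y=3/10·2.013895+1/2·3.673481≈2.440909
n=12: y≈2.440909, sp=2, e=sp−y≈-0.440909; I≈12.970787, D=e−e_prev≈-0.427014; u=1/2·(-0.440909)+1/4·12.970787+3/4·(-0.427014)≈2.701982; next y=3/10·2.440909+1/2·2.701982≈2.083264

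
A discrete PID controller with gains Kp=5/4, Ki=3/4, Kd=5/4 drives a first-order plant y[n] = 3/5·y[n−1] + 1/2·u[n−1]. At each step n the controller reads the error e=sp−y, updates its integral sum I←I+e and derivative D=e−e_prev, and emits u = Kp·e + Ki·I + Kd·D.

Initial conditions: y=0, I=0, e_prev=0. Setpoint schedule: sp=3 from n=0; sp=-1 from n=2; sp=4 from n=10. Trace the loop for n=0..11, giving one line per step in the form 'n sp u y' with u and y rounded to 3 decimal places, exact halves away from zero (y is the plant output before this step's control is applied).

(exact arithmetic carried between steps; '≈' marks a value shown rounded to 6 d.p. or computed from one; I and e_prev carry over from the previous line; the table rounds u and y to 3 d.p., halves away from zero)
n=0: y=0, sp=3, e=sp−y=3; I=3, D=e−e_prev=3; u=5/4·3+3/4·3+5/4·3=9.75; next y=3/5·0+1/2·9.75=4.875
n=1: y=4.875, sp=3, e=sp−y=-1.875; I=1.125, D=e−e_prev=-4.875; u=5/4·(-1.875)+3/4·1.125+5/4·(-4.875)=-7.59375; next y=3/5·4.875+1/2·(-7.59375)=-0.871875
n=2: y=-0.871875, sp=-1, e=sp−y=-0.128125; I=0.996875, D=e−e_prev=1.746875; u=5/4·(-0.128125)+3/4·0.996875+5/4·1.746875≈2.771094; next y=3/5·(-0.871875)+1/2·2.771094≈0.862422
n=3: y≈0.862422, sp=-1, e=sp−y≈-1.862422; I≈-0.865547, D=e−e_prev≈-1.734297; u=5/4·(-1.862422)+3/4·(-0.865547)+5/4·(-1.734297)≈-5.145059; next y=3/5·0.862422+1/2·(-5.145059)≈-2.055076
n=4: y≈-2.055076, sp=-1, e=sp−y≈1.055076; I≈0.189529, D=e−e_prev≈2.917498; u=5/4·1.055076+3/4·0.189529+5/4·2.917498≈5.107865; next y=3/5·(-2.055076)+1/2·5.107865≈1.320887
n=5: y≈1.320887, sp=-1, e=sp−y≈-2.320887; I≈-2.131357, D=e−e_prev≈-3.375963; u=5/4·(-2.320887)+3/4·(-2.131357)+5/4·(-3.375963)≈-8.719580; next y=3/5·1.320887+1/2·(-8.719580)≈-3.567258
n=6: y≈-3.567258, sp=-1, e=sp−y≈2.567258; I≈0.435901, D=e−e_prev≈4.888145; u=5/4·2.567258+3/4·0.435901+5/4·4.888145≈9.646179; next y=3/5·(-3.567258)+1/2·9.646179≈2.682735
n=7: y≈2.682735, sp=-1, e=sp−y≈-3.682735; I≈-3.246834, D=e−e_prev≈-6.249993; u=5/4·(-3.682735)+3/4·(-3.246834)+5/4·(-6.249993)≈-14.851034; next y=3/5·2.682735+1/2·(-14.851034)≈-5.815876
n=8: y≈-5.815876, sp=-1, e=sp−y≈4.815876; I≈1.569042, D=e−e_prev≈8.498611; u=5/4·4.815876+3/4·1.569042+5/4·8.498611≈17.819891; next y=3/5·(-5.815876)+1/2·17.819891≈5.420420
n=9: y≈5.420420, sp=-1, e=sp−y≈-6.420420; I≈-4.851377, D=e−e_prev≈-11.236296; u=5/4·(-6.420420)+3/4·(-4.851377)+5/4·(-11.236296)≈-25.709428; next y=3/5·5.420420+1/2·(-25.709428)≈-9.602462
n=10: y≈-9.602462, sp=4, e=sp−y≈13.602462; I≈8.751085, D=e−e_prev≈20.022882; u=5/4·13.602462+3/4·8.751085+5/4·20.022882≈48.594993; next y=3/5·(-9.602462)+1/2·48.594993≈18.536019
n=11: y≈18.536019, sp=4, e=sp−y≈-14.536019; I≈-5.784935, D=e−e_prev≈-28.138481; u=5/4·(-14.536019)+3/4·(-5.784935)+5/4·(-28.138481)≈-57.681827; next y=3/5·18.536019+1/2·(-57.681827)≈-17.719302

0 3 9.750 0.000
1 3 -7.594 4.875
2 -1 2.771 -0.872
3 -1 -5.145 0.862
4 -1 5.108 -2.055
5 -1 -8.720 1.321
6 -1 9.646 -3.567
7 -1 -14.851 2.683
8 -1 17.820 -5.816
9 -1 -25.709 5.420
10 4 48.595 -9.602
11 4 -57.682 18.536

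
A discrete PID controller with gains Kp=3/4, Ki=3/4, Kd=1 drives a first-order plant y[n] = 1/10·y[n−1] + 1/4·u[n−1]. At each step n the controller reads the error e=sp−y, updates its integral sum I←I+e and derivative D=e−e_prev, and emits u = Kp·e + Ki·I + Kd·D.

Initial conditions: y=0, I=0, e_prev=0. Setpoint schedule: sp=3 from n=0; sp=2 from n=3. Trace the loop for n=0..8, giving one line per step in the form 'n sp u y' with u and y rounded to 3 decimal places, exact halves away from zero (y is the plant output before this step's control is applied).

0 3 7.500 0.000
1 3 2.063 1.875
2 3 7.711 0.703
3 2 2.524 1.998
4 2 7.739 0.831
5 2 4.481 2.018
6 2 7.394 1.322
7 2 5.560 1.981
8 2 7.215 1.588

(exact arithmetic carried between steps; '≈' marks a value shown rounded to 6 d.p. or computed from one; I and e_prev carry over from the previous line; the table rounds u and y to 3 d.p., halves away from zero)
n=0: y=0, sp=3, e=sp−y=3; I=3, D=e−e_prev=3; u=3/4·3+3/4·3+1·3=7.5; next y=1/10·0+1/4·7.5=1.875
n=1: y=1.875, sp=3, e=sp−y=1.125; I=4.125, D=e−e_prev=-1.875; u=3/4·1.125+3/4·4.125+1·(-1.875)=2.0625; next y=1/10·1.875+1/4·2.0625=0.703125
n=2: y=0.703125, sp=3, e=sp−y=2.296875; I=6.421875, D=e−e_prev=1.171875; u=3/4·2.296875+3/4·6.421875+1·1.171875≈7.710938; next y=1/10·0.703125+1/4·7.710938≈1.998047
n=3: y≈1.998047, sp=2, e=sp−y≈0.001953; I≈6.423828, D=e−e_prev≈-2.294922; u=3/4·0.001953+3/4·6.423828+1·(-2.294922)≈2.524414; next y=1/10·1.998047+1/4·2.524414≈0.830908
n=4: y≈0.830908, sp=2, e=sp−y≈1.169092; I≈7.592920, D=e−e_prev≈1.167139; u=3/4·1.169092+3/4·7.592920+1·1.167139≈7.738647; next y=1/10·0.830908+1/4·7.738647≈2.017753
n=5: y≈2.017753, sp=2, e=sp−y≈-0.017753; I≈7.575167, D=e−e_prev≈-1.186844; u=3/4·(-0.017753)+3/4·7.575167+1·(-1.186844)≈4.481216; next y=1/10·2.017753+1/4·4.481216≈1.322079
n=6: y≈1.322079, sp=2, e=sp−y≈0.677921; I≈8.253088, D=e−e_prev≈0.695673; u=3/4·0.677921+3/4·8.253088+1·0.695673≈7.393930; next y=1/10·1.322079+1/4·7.393930≈1.980690
n=7: y≈1.980690, sp=2, e=sp−y≈0.019310; I≈8.272398, D=e−e_prev≈-0.658611; u=3/4·0.019310+3/4·8.272398+1·(-0.658611)≈5.560169; next y=1/10·1.980690+1/4·5.560169≈1.588111
n=8: y≈1.588111, sp=2, e=sp−y≈0.411889; I≈8.684286, D=e−e_prev≈0.392579; u=3/4·0.411889+3/4·8.684286+1·0.392579≈7.214710; next y=1/10·1.588111+1/4·7.214710≈1.962489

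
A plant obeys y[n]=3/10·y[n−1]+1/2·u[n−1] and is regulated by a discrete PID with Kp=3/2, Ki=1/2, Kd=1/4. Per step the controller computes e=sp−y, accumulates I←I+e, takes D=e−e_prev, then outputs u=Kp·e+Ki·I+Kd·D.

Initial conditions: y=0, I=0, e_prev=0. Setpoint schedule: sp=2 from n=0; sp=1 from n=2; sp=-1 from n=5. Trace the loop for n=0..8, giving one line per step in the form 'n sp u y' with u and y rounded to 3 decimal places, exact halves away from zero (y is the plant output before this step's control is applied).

0 2 4.500 0.000
1 2 -0.063 2.250
2 1 1.739 0.644
3 1 0.823 1.063
4 1 1.644 0.730
5 -1 -3.503 1.041
6 -1 1.635 -1.439
7 -1 -2.872 0.386
8 -1 0.730 -1.320

(exact arithmetic carried between steps; '≈' marks a value shown rounded to 6 d.p. or computed from one; I and e_prev carry over from the previous line; the table rounds u and y to 3 d.p., halves away from zero)
n=0: y=0, sp=2, e=sp−y=2; I=2, D=e−e_prev=2; u=3/2·2+1/2·2+1/4·2=4.5; next y=3/10·0+1/2·4.5=2.25
n=1: y=2.25, sp=2, e=sp−y=-0.25; I=1.75, D=e−e_prev=-2.25; u=3/2·(-0.25)+1/2·1.75+1/4·(-2.25)=-0.0625; next y=3/10·2.25+1/2·(-0.0625)=0.64375
n=2: y=0.64375, sp=1, e=sp−y=0.35625; I=2.10625, D=e−e_prev=0.60625; u=3/2·0.35625+1/2·2.10625+1/4·0.60625≈1.739063; next y=3/10·0.64375+1/2·1.739063≈1.062656
n=3: y≈1.062656, sp=1, e=sp−y≈-0.062656; I≈2.043594, D=e−e_prev≈-0.418906; u=3/2·(-0.062656)+1/2·2.043594+1/4·(-0.418906)≈0.823086; next y=3/10·1.062656+1/2·0.823086≈0.730340
n=4: y≈0.730340, sp=1, e=sp−y≈0.269660; I≈2.313254, D=e−e_prev≈0.332316; u=3/2·0.269660+1/2·2.313254+1/4·0.332316≈1.644196; next y=3/10·0.730340+1/2·1.644196≈1.041200
n=5: y≈1.041200, sp=-1, e=sp−y≈-2.041200; I≈0.272054, D=e−e_prev≈-2.310860; u=3/2·(-2.041200)+1/2·0.272054+1/4·(-2.310860)≈-3.503488; next y=3/10·1.041200+1/2·(-3.503488)≈-1.439384
n=6: y≈-1.439384, sp=-1, e=sp−y≈0.439384; I≈0.711438, D=e−e_prev≈2.480584; u=3/2·0.439384+1/2·0.711438+1/4·2.480584≈1.634941; next y=3/10·(-1.439384)+1/2·1.634941≈0.385655
n=7: y≈0.385655, sp=-1, e=sp−y≈-1.385655; I≈-0.674217, D=e−e_prev≈-1.825039; u=3/2·(-1.385655)+1/2·(-0.674217)+1/4·(-1.825039)≈-2.871852; next y=3/10·0.385655+1/2·(-2.871852)≈-1.320229
n=8: y≈-1.320229, sp=-1, e=sp−y≈0.320229; I≈-0.353988, D=e−e_prev≈1.705885; u=3/2·0.320229+1/2·(-0.353988)+1/4·1.705885≈0.729821; next y=3/10·(-1.320229)+1/2·0.729821≈-0.031158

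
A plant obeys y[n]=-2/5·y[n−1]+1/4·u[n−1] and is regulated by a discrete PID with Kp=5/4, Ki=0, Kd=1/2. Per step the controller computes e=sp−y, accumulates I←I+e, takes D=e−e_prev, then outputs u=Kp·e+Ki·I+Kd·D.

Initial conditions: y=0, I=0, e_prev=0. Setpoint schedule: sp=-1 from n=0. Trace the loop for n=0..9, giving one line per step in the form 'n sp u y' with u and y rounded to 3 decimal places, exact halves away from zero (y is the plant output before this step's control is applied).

(exact arithmetic carried between steps; '≈' marks a value shown rounded to 6 d.p. or computed from one; I and e_prev carry over from the previous line; the table rounds u and y to 3 d.p., halves away from zero)
n=0: y=0, sp=-1, e=sp−y=-1; I=-1, D=e−e_prev=-1; u=5/4·(-1)+0·(-1)+1/2·(-1)=-1.75; next y=-2/5·0+1/4·(-1.75)=-0.4375
n=1: y=-0.4375, sp=-1, e=sp−y=-0.5625; I=-1.5625, D=e−e_prev=0.4375; u=5/4·(-0.5625)+0·(-1.5625)+1/2·0.4375=-0.484375; next y=-2/5·(-0.4375)+1/4·(-0.484375)≈0.053906
n=2: y≈0.053906, sp=-1, e=sp−y≈-1.053906; I≈-2.616406, D=e−e_prev≈-0.491406; u=5/4·(-1.053906)+0·(-2.616406)+1/2·(-0.491406)≈-1.563086; next y=-2/5·0.053906+1/4·(-1.563086)≈-0.412334
n=3: y≈-0.412334, sp=-1, e=sp−y≈-0.587666; I≈-3.204072, D=e−e_prev≈0.466240; u=5/4·(-0.587666)+0·(-3.204072)+1/2·0.466240≈-0.501462; next y=-2/5·(-0.412334)+1/4·(-0.501462)≈0.039568
n=4: y≈0.039568, sp=-1, e=sp−y≈-1.039568; I≈-4.243640, D=e−e_prev≈-0.451902; u=5/4·(-1.039568)+0·(-4.243640)+1/2·(-0.451902)≈-1.525411; next y=-2/5·0.039568+1/4·(-1.525411)≈-0.397180
n=5: y≈-0.397180, sp=-1, e=sp−y≈-0.602820; I≈-4.846460, D=e−e_prev≈0.436748; u=5/4·(-0.602820)+0·(-4.846460)+1/2·0.436748≈-0.535151; next y=-2/5·(-0.397180)+1/4·(-0.535151)≈0.025084
n=6: y≈0.025084, sp=-1, e=sp−y≈-1.025084; I≈-5.871545, D=e−e_prev≈-0.422264; u=5/4·(-1.025084)+0·(-5.871545)+1/2·(-0.422264)≈-1.492487; next y=-2/5·0.025084+1/4·(-1.492487)≈-0.383156
n=7: y≈-0.383156, sp=-1, e=sp−y≈-0.616844; I≈-6.488389, D=e−e_prev≈0.408240; u=5/4·(-0.616844)+0·(-6.488389)+1/2·0.408240≈-0.566936; next y=-2/5·(-0.383156)+1/4·(-0.566936)≈0.011528
n=8: y≈0.011528, sp=-1, e=sp−y≈-1.011528; I≈-7.499917, D=e−e_prev≈-0.394684; u=5/4·(-1.011528)+0·(-7.499917)+1/2·(-0.394684)≈-1.461752; next y=-2/5·0.011528+1/4·(-1.461752)≈-0.370049
n=9: y≈-0.370049, sp=-1, e=sp−y≈-0.629951; I≈-8.129868, D=e−e_prev≈0.381578; u=5/4·(-0.629951)+0·(-8.129868)+1/2·0.381578≈-0.596649; next y=-2/5·(-0.370049)+1/4·(-0.596649)≈-0.001143

0 -1 -1.750 0.000
1 -1 -0.484 -0.438
2 -1 -1.563 0.054
3 -1 -0.501 -0.412
4 -1 -1.525 0.040
5 -1 -0.535 -0.397
6 -1 -1.492 0.025
7 -1 -0.567 -0.383
8 -1 -1.462 0.012
9 -1 -0.597 -0.370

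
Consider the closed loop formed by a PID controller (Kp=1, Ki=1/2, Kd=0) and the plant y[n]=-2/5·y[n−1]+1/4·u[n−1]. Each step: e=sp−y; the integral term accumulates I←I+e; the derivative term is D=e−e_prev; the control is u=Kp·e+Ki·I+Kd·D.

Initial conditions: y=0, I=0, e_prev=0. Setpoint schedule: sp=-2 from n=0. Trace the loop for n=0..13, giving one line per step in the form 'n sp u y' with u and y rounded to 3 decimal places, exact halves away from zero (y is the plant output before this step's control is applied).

0 -2 -3.000 0.000
1 -2 -2.875 -0.750
2 -2 -3.997 -0.419
3 -2 -4.168 -0.832
4 -2 -4.936 -0.709
5 -2 -5.220 -0.950
6 -2 -5.783 -0.925
7 -2 -6.094 -1.076
8 -2 -6.530 -1.093
9 -2 -6.830 -1.195
10 -2 -7.181 -1.229
11 -2 -7.455 -1.304
12 -2 -7.745 -1.342
13 -2 -7.989 -1.399

(exact arithmetic carried between steps; '≈' marks a value shown rounded to 6 d.p. or computed from one; I and e_prev carry over from the previous line; the table rounds u and y to 3 d.p., halves away from zero)
n=0: y=0, sp=-2, e=sp−y=-2; I=-2, D=e−e_prev=-2; u=1·(-2)+1/2·(-2)+0·(-2)=-3; next y=-2/5·0+1/4·(-3)=-0.75
n=1: y=-0.75, sp=-2, e=sp−y=-1.25; I=-3.25, D=e−e_prev=0.75; u=1·(-1.25)+1/2·(-3.25)+0·0.75=-2.875; next y=-2/5·(-0.75)+1/4·(-2.875)=-0.41875
n=2: y=-0.41875, sp=-2, e=sp−y=-1.58125; I=-4.83125, D=e−e_prev=-0.33125; u=1·(-1.58125)+1/2·(-4.83125)+0·(-0.33125)=-3.996875; next y=-2/5·(-0.41875)+1/4·(-3.996875)≈-0.831719
n=3: y≈-0.831719, sp=-2, e=sp−y≈-1.168281; I≈-5.999531, D=e−e_prev≈0.412969; u=1·(-1.168281)+1/2·(-5.999531)+0·0.412969≈-4.168047; next y=-2/5·(-0.831719)+1/4·(-4.168047)≈-0.709324
n=4: y≈-0.709324, sp=-2, e=sp−y≈-1.290676; I≈-7.290207, D=e−e_prev≈-0.122395; u=1·(-1.290676)+1/2·(-7.290207)+0·(-0.122395)≈-4.935779; next y=-2/5·(-0.709324)+1/4·(-4.935779)≈-0.950215
n=5: y≈-0.950215, sp=-2, e=sp−y≈-1.049785; I≈-8.339992, D=e−e_prev≈0.240891; u=1·(-1.049785)+1/2·(-8.339992)+0·0.240891≈-5.219781; next y=-2/5·(-0.950215)+1/4·(-5.219781)≈-0.924859
n=6: y≈-0.924859, sp=-2, e=sp−y≈-1.075141; I≈-9.415133, D=e−e_prev≈-0.025356; u=1·(-1.075141)+1/2·(-9.415133)+0·(-0.025356)≈-5.782707; next y=-2/5·(-0.924859)+1/4·(-5.782707)≈-1.075733
n=7: y≈-1.075733, sp=-2, e=sp−y≈-0.924267; I≈-10.339400, D=e−e_prev≈0.150874; u=1·(-0.924267)+1/2·(-10.339400)+0·0.150874≈-6.093967; next y=-2/5·(-1.075733)+1/4·(-6.093967)≈-1.093198
n=8: y≈-1.093198, sp=-2, e=sp−y≈-0.906802; I≈-11.246201, D=e−e_prev≈0.017465; u=1·(-0.906802)+1/2·(-11.246201)+0·0.017465≈-6.529902; next y=-2/5·(-1.093198)+1/4·(-6.529902)≈-1.195196
n=9: y≈-1.195196, sp=-2, e=sp−y≈-0.804804; I≈-12.051005, D=e−e_prev≈0.101998; u=1·(-0.804804)+1/2·(-12.051005)+0·0.101998≈-6.830306; next y=-2/5·(-1.195196)+1/4·(-6.830306)≈-1.229498
n=10: y≈-1.229498, sp=-2, e=sp−y≈-0.770502; I≈-12.821507, D=e−e_prev≈0.034302; u=1·(-0.770502)+1/2·(-12.821507)+0·0.034302≈-7.181255; next y=-2/5·(-1.229498)+1/4·(-7.181255)≈-1.303515
n=11: y≈-1.303515, sp=-2, e=sp−y≈-0.696485; I≈-13.517992, D=e−e_prev≈0.074016; u=1·(-0.696485)+1/2·(-13.517992)+0·0.074016≈-7.455482; next y=-2/5·(-1.303515)+1/4·(-7.455482)≈-1.342465
n=12: y≈-1.342465, sp=-2, e=sp−y≈-0.657535; I≈-14.175528, D=e−e_prev≈0.038950; u=1·(-0.657535)+1/2·(-14.175528)+0·0.038950≈-7.745299; next y=-2/5·(-1.342465)+1/4·(-7.745299)≈-1.399339
n=13: y≈-1.399339, sp=-2, e=sp−y≈-0.600661; I≈-14.776189, D=e−e_prev≈0.056874; u=1·(-0.600661)+1/2·(-14.776189)+0·0.056874≈-7.988755; next y=-2/5·(-1.399339)+1/4·(-7.988755)≈-1.437453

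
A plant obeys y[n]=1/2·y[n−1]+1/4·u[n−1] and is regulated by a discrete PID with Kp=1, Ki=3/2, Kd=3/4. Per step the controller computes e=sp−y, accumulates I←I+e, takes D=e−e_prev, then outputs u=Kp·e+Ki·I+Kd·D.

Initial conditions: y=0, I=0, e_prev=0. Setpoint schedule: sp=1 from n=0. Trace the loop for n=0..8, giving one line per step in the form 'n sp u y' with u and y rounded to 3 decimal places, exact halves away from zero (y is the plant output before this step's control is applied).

0 1 3.250 0.000
1 1 1.359 0.813
2 1 2.466 0.746
3 1 2.006 0.990
4 1 2.182 0.996
5 1 2.039 1.044
6 1 2.048 1.032
7 1 2.004 1.028
8 1 2.001 1.015

(exact arithmetic carried between steps; '≈' marks a value shown rounded to 6 d.p. or computed from one; I and e_prev carry over from the previous line; the table rounds u and y to 3 d.p., halves away from zero)
n=0: y=0, sp=1, e=sp−y=1; I=1, D=e−e_prev=1; u=1·1+3/2·1+3/4·1=3.25; next y=1/2·0+1/4·3.25=0.8125
n=1: y=0.8125, sp=1, e=sp−y=0.1875; I=1.1875, D=e−e_prev=-0.8125; u=1·0.1875+3/2·1.1875+3/4·(-0.8125)=1.359375; next y=1/2·0.8125+1/4·1.359375≈0.746094
n=2: y≈0.746094, sp=1, e=sp−y≈0.253906; I≈1.441406, D=e−e_prev≈0.066406; u=1·0.253906+3/2·1.441406+3/4·0.066406≈2.465820; next y=1/2·0.746094+1/4·2.465820≈0.989502
n=3: y≈0.989502, sp=1, e=sp−y≈0.010498; I≈1.451904, D=e−e_prev≈-0.243408; u=1·0.010498+3/2·1.451904+3/4·(-0.243408)≈2.005798; next y=1/2·0.989502+1/4·2.005798≈0.996201
n=4: y≈0.996201, sp=1, e=sp−y≈0.003799; I≈1.455704, D=e−e_prev≈-0.006699; u=1·0.003799+3/2·1.455704+3/4·(-0.006699)≈2.182331; next y=1/2·0.996201+1/4·2.182331≈1.043683
n=5: y≈1.043683, sp=1, e=sp−y≈-0.043683; I≈1.412021, D=e−e_prev≈-0.047482; u=1·(-0.043683)+3/2·1.412021+3/4·(-0.047482)≈2.038736; next y=1/2·1.043683+1/4·2.038736≈1.031526
n=6: y≈1.031526, sp=1, e=sp−y≈-0.031526; I≈1.380495, D=e−e_prev≈0.012157; u=1·(-0.031526)+3/2·1.380495+3/4·0.012157≈2.048335; next y=1/2·1.031526+1/4·2.048335≈1.027847
n=7: y≈1.027847, sp=1, e=sp−y≈-0.027847; I≈1.352649, D=e−e_prev≈0.003679; u=1·(-0.027847)+3/2·1.352649+3/4·0.003679≈2.003885; next y=1/2·1.027847+1/4·2.003885≈1.014895
n=8: y≈1.014895, sp=1, e=sp−y≈-0.014895; I≈1.337754, D=e−e_prev≈0.012952; u=1·(-0.014895)+3/2·1.337754+3/4·0.012952≈2.001450; next y=1/2·1.014895+1/4·2.001450≈1.007810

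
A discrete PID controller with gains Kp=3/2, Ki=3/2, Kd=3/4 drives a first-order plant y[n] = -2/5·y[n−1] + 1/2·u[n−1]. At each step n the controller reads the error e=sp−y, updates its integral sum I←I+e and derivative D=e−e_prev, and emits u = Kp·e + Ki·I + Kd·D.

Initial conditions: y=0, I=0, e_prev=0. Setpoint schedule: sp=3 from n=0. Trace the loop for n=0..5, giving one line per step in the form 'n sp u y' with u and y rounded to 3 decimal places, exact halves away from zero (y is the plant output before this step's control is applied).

(exact arithmetic carried between steps; '≈' marks a value shown rounded to 6 d.p. or computed from one; I and e_prev carry over from the previous line; the table rounds u and y to 3 d.p., halves away from zero)
n=0: y=0, sp=3, e=sp−y=3; I=3, D=e−e_prev=3; u=3/2·3+3/2·3+3/4·3=11.25; next y=-2/5·0+1/2·11.25=5.625
n=1: y=5.625, sp=3, e=sp−y=-2.625; I=0.375, D=e−e_prev=-5.625; u=3/2·(-2.625)+3/2·0.375+3/4·(-5.625)=-7.59375; next y=-2/5·5.625+1/2·(-7.59375)=-6.046875
n=2: y=-6.046875, sp=3, e=sp−y=9.046875; I=9.421875, D=e−e_prev=11.671875; u=3/2·9.046875+3/2·9.421875+3/4·11.671875≈36.457031; next y=-2/5·(-6.046875)+1/2·36.457031≈20.647266
n=3: y≈20.647266, sp=3, e=sp−y≈-17.647266; I≈-8.225391, D=e−e_prev≈-26.694141; u=3/2·(-17.647266)+3/2·(-8.225391)+3/4·(-26.694141)≈-58.829590; next y=-2/5·20.647266+1/2·(-58.829590)≈-37.673701
n=4: y≈-37.673701, sp=3, e=sp−y≈40.673701; I≈32.448311, D=e−e_prev≈58.320967; u=3/2·40.673701+3/2·32.448311+3/4·58.320967≈153.423743; next y=-2/5·(-37.673701)+1/2·153.423743≈91.781352
n=5: y≈91.781352, sp=3, e=sp−y≈-88.781352; I≈-56.333041, D=e−e_prev≈-129.455053; u=3/2·(-88.781352)+3/2·(-56.333041)+3/4·(-129.455053)≈-314.762879; next y=-2/5·91.781352+1/2·(-314.762879)≈-194.093980

0 3 11.250 0.000
1 3 -7.594 5.625
2 3 36.457 -6.047
3 3 -58.830 20.647
4 3 153.424 -37.674
5 3 -314.763 91.781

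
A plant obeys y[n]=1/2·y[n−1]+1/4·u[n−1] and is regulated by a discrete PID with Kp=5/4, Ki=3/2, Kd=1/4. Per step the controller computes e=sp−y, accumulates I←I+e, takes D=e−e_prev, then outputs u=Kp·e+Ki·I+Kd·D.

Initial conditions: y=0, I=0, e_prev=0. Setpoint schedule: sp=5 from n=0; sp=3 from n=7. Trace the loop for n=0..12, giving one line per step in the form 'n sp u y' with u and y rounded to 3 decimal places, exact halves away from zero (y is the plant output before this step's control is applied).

0 5 15.000 0.000
1 5 10.000 3.750
2 5 10.938 4.375
3 5 10.391 4.922
4 5 10.234 5.059
5 5 10.093 5.088
6 5 10.031 5.067
7 3 4.002 5.041
8 3 5.994 3.521
9 3 5.619 3.259
10 3 5.839 3.034
11 3 5.904 2.977
12 3 5.962 2.964

(exact arithmetic carried between steps; '≈' marks a value shown rounded to 6 d.p. or computed from one; I and e_prev carry over from the previous line; the table rounds u and y to 3 d.p., halves away from zero)
n=0: y=0, sp=5, e=sp−y=5; I=5, D=e−e_prev=5; u=5/4·5+3/2·5+1/4·5=15; next y=1/2·0+1/4·15=3.75
n=1: y=3.75, sp=5, e=sp−y=1.25; I=6.25, D=e−e_prev=-3.75; u=5/4·1.25+3/2·6.25+1/4·(-3.75)=10; next y=1/2·3.75+1/4·10=4.375
n=2: y=4.375, sp=5, e=sp−y=0.625; I=6.875, D=e−e_prev=-0.625; u=5/4·0.625+3/2·6.875+1/4·(-0.625)=10.9375; next y=1/2·4.375+1/4·10.9375=4.921875
n=3: y=4.921875, sp=5, e=sp−y=0.078125; I=6.953125, D=e−e_prev=-0.546875; u=5/4·0.078125+3/2·6.953125+1/4·(-0.546875)=10.390625; next y=1/2·4.921875+1/4·10.390625≈5.058594
n=4: y≈5.058594, sp=5, e=sp−y≈-0.058594; I≈6.894531, D=e−e_prev≈-0.136719; u=5/4·(-0.058594)+3/2·6.894531+1/4·(-0.136719)≈10.234375; next y=1/2·5.058594+1/4·10.234375≈5.087891
n=5: y≈5.087891, sp=5, e=sp−y≈-0.087891; I≈6.806641, D=e−e_prev≈-0.029297; u=5/4·(-0.087891)+3/2·6.806641+1/4·(-0.029297)≈10.092773; next y=1/2·5.087891+1/4·10.092773≈5.067139
n=6: y≈5.067139, sp=5, e=sp−y≈-0.067139; I≈6.739502, D=e−e_prev≈0.020752; u=5/4·(-0.067139)+3/2·6.739502+1/4·0.020752≈10.030518; next y=1/2·5.067139+1/4·10.030518≈5.041199
n=7: y≈5.041199, sp=3, e=sp−y≈-2.041199; I≈4.698303, D=e−e_prev≈-1.974060; u=5/4·(-2.041199)+3/2·4.698303+1/4·(-1.974060)≈4.002441; next y=1/2·5.041199+1/4·4.002441≈3.521210
n=8: y≈3.521210, sp=3, e=sp−y≈-0.521210; I≈4.177094, D=e−e_prev≈1.519989; u=5/4·(-0.521210)+3/2·4.177094+1/4·1.519989≈5.994125; next y=1/2·3.521210+1/4·5.994125≈3.259136
n=9: y≈3.259136, sp=3, e=sp−y≈-0.259136; I≈3.917957, D=e−e_prev≈0.262074; u=5/4·(-0.259136)+3/2·3.917957+1/4·0.262074≈5.618534; next y=1/2·3.259136+1/4·5.618534≈3.034202
n=10: y≈3.034202, sp=3, e=sp−y≈-0.034202; I≈3.883756, D=e−e_prev≈0.224935; u=5/4·(-0.034202)+3/2·3.883756+1/4·0.224935≈5.839115; next y=1/2·3.034202+1/4·5.839115≈2.976880
n=11: y≈2.976880, sp=3, e=sp−y≈0.023120; I≈3.906876, D=e−e_prev≈0.057322; u=5/4·0.023120+3/2·3.906876+1/4·0.057322≈5.903545; next y=1/2·2.976880+1/4·5.903545≈2.964326
n=12: y≈2.964326, sp=3, e=sp−y≈0.035674; I≈3.942550, D=e−e_prev≈0.012554; u=5/4·0.035674+3/2·3.942550+1/4·0.012554≈5.961556; next y=1/2·2.964326+1/4·5.961556≈2.972552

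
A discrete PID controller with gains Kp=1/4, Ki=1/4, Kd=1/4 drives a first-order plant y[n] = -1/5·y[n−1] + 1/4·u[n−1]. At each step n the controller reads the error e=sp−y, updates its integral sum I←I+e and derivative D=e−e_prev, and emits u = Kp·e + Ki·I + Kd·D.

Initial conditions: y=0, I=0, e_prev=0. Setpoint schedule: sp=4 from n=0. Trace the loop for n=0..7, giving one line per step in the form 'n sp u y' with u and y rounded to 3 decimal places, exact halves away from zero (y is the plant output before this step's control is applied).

(exact arithmetic carried between steps; '≈' marks a value shown rounded to 6 d.p. or computed from one; I and e_prev carry over from the previous line; the table rounds u and y to 3 d.p., halves away from zero)
n=0: y=0, sp=4, e=sp−y=4; I=4, D=e−e_prev=4; u=1/4·4+1/4·4+1/4·4=3; next y=-1/5·0+1/4·3=0.75
n=1: y=0.75, sp=4, e=sp−y=3.25; I=7.25, D=e−e_prev=-0.75; u=1/4·3.25+1/4·7.25+1/4·(-0.75)=2.4375; next y=-1/5·0.75+1/4·2.4375=0.459375
n=2: y=0.459375, sp=4, e=sp−y=3.540625; I=10.790625, D=e−e_prev=0.290625; u=1/4·3.540625+1/4·10.790625+1/4·0.290625≈3.655469; next y=-1/5·0.459375+1/4·3.655469≈0.821992
n=3: y≈0.821992, sp=4, e=sp−y≈3.178008; I≈13.968633, D=e−e_prev≈-0.362617; u=1/4·3.178008+1/4·13.968633+1/4·(-0.362617)≈4.196006; next y=-1/5·0.821992+1/4·4.196006≈0.884603
n=4: y≈0.884603, sp=4, e=sp−y≈3.115397; I≈17.084030, D=e−e_prev≈-0.062611; u=1/4·3.115397+1/4·17.084030+1/4·(-0.062611)≈5.034204; next y=-1/5·0.884603+1/4·5.034204≈1.081630
n=5: y≈1.081630, sp=4, e=sp−y≈2.918370; I≈20.002399, D=e−e_prev≈-0.197027; u=1/4·2.918370+1/4·20.002399+1/4·(-0.197027)≈5.680935; next y=-1/5·1.081630+1/4·5.680935≈1.203908
n=6: y≈1.203908, sp=4, e=sp−y≈2.796092; I≈22.798492, D=e−e_prev≈-0.122277; u=1/4·2.796092+1/4·22.798492+1/4·(-0.122277)≈6.368077; next y=-1/5·1.203908+1/4·6.368077≈1.351238
n=7: y≈1.351238, sp=4, e=sp−y≈2.648762; I≈25.447254, D=e−e_prev≈-0.147330; u=1/4·2.648762+1/4·25.447254+1/4·(-0.147330)≈6.987172; next y=-1/5·1.351238+1/4·6.987172≈1.476545

0 4 3.000 0.000
1 4 2.438 0.750
2 4 3.655 0.459
3 4 4.196 0.822
4 4 5.034 0.885
5 4 5.681 1.082
6 4 6.368 1.204
7 4 6.987 1.351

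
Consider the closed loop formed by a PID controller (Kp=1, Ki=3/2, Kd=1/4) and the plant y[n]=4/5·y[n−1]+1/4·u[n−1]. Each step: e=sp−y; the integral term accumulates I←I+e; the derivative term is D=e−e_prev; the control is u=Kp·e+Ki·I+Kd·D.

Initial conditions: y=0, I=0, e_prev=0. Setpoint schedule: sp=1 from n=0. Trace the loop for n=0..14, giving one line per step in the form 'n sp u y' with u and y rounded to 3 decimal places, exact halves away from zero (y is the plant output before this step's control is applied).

(exact arithmetic carried between steps; '≈' marks a value shown rounded to 6 d.p. or computed from one; I and e_prev carry over from the previous line; the table rounds u and y to 3 d.p., halves away from zero)
n=0: y=0, sp=1, e=sp−y=1; I=1, D=e−e_prev=1; u=1·1+3/2·1+1/4·1=2.75; next y=4/5·0+1/4·2.75=0.6875
n=1: y=0.6875, sp=1, e=sp−y=0.3125; I=1.3125, D=e−e_prev=-0.6875; u=1·0.3125+3/2·1.3125+1/4·(-0.6875)=2.109375; next y=4/5·0.6875+1/4·2.109375≈1.077344
n=2: y≈1.077344, sp=1, e=sp−y≈-0.077344; I≈1.235156, D=e−e_prev≈-0.389844; u=1·(-0.077344)+3/2·1.235156+1/4·(-0.389844)≈1.677930; next y=4/5·1.077344+1/4·1.677930≈1.281357
n=3: y≈1.281357, sp=1, e=sp−y≈-0.281357; I≈0.953799, D=e−e_prev≈-0.204014; u=1·(-0.281357)+3/2·0.953799+1/4·(-0.204014)≈1.098337; next y=4/5·1.281357+1/4·1.098337≈1.299670
n=4: y≈1.299670, sp=1, e=sp−y≈-0.299670; I≈0.654129, D=e−e_prev≈-0.018313; u=1·(-0.299670)+3/2·0.654129+1/4·(-0.018313)≈0.676944; next y=4/5·1.299670+1/4·0.676944≈1.208972
n=5: y≈1.208972, sp=1, e=sp−y≈-0.208972; I≈0.445156, D=e−e_prev≈0.090698; u=1·(-0.208972)+3/2·0.445156+1/4·0.090698≈0.481437; next y=4/5·1.208972+1/4·0.481437≈1.087537
n=6: y≈1.087537, sp=1, e=sp−y≈-0.087537; I≈0.357619, D=e−e_prev≈0.121435; u=1·(-0.087537)+3/2·0.357619+1/4·0.121435≈0.479251; next y=4/5·1.087537+1/4·0.479251≈0.989842
n=7: y≈0.989842, sp=1, e=sp−y≈0.010158; I≈0.367777, D=e−e_prev≈0.097695; u=1·0.010158+3/2·0.367777+1/4·0.097695≈0.586247; next y=4/5·0.989842+1/4·0.586247≈0.938436
n=8: y≈0.938436, sp=1, e=sp−y≈0.061564; I≈0.429341, D=e−e_prev≈0.051407; u=1·0.061564+3/2·0.429341+1/4·0.051407≈0.718428; next y=4/5·0.938436+1/4·0.718428≈0.930356
n=9: y≈0.930356, sp=1, e=sp−y≈0.069644; I≈0.498986, D=e−e_prev≈0.008080; u=1·0.069644+3/2·0.498986+1/4·0.008080≈0.820143; next y=4/5·0.930356+1/4·0.820143≈0.949320
n=10: y≈0.949320, sp=1, e=sp−y≈0.050680; I≈0.549666, D=e−e_prev≈-0.018965; u=1·0.050680+3/2·0.549666+1/4·(-0.018965)≈0.870437; next y=4/5·0.949320+1/4·0.870437≈0.977065
n=11: y≈0.977065, sp=1, e=sp−y≈0.022935; I≈0.572600, D=e−e_prev≈-0.027745; u=1·0.022935+3/2·0.572600+1/4·(-0.027745)≈0.874899; next y=4/5·0.977065+1/4·0.874899≈1.000377
n=12: y≈1.000377, sp=1, e=sp−y≈-0.000377; I≈0.572223, D=e−e_prev≈-0.023312; u=1·(-0.000377)+3/2·0.572223+1/4·(-0.023312)≈0.852130; next y=4/5·1.000377+1/4·0.852130≈1.013334
n=13: y≈1.013334, sp=1, e=sp−y≈-0.013334; I≈0.558889, D=e−e_prev≈-0.012957; u=1·(-0.013334)+3/2·0.558889+1/4·(-0.012957)≈0.821760; next y=4/5·1.013334+1/4·0.821760≈1.016107
n=14: y≈1.016107, sp=1, e=sp−y≈-0.016107; I≈0.542782, D=e−e_prev≈-0.002773; u=1·(-0.016107)+3/2·0.542782+1/4·(-0.002773)≈0.797372; next y=4/5·1.016107+1/4·0.797372≈1.012229

0 1 2.750 0.000
1 1 2.109 0.688
2 1 1.678 1.077
3 1 1.098 1.281
4 1 0.677 1.300
5 1 0.481 1.209
6 1 0.479 1.088
7 1 0.586 0.990
8 1 0.718 0.938
9 1 0.820 0.930
10 1 0.870 0.949
11 1 0.875 0.977
12 1 0.852 1.000
13 1 0.822 1.013
14 1 0.797 1.016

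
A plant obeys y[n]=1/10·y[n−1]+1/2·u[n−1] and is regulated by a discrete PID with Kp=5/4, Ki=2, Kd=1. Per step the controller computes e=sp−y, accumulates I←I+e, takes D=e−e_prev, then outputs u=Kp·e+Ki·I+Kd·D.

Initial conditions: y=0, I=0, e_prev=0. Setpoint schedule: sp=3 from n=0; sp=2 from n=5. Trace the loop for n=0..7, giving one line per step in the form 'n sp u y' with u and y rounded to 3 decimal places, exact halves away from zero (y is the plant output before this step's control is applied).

(exact arithmetic carried between steps; '≈' marks a value shown rounded to 6 d.p. or computed from one; I and e_prev carry over from the previous line; the table rounds u and y to 3 d.p., halves away from zero)
n=0: y=0, sp=3, e=sp−y=3; I=3, D=e−e_prev=3; u=5/4·3+2·3+1·3=12.75; next y=1/10·0+1/2·12.75=6.375
n=1: y=6.375, sp=3, e=sp−y=-3.375; I=-0.375, D=e−e_prev=-6.375; u=5/4·(-3.375)+2·(-0.375)+1·(-6.375)=-11.34375; next y=1/10·6.375+1/2·(-11.34375)=-5.034375
n=2: y=-5.034375, sp=3, e=sp−y=8.034375; I=7.659375, D=e−e_prev=11.409375; u=5/4·8.034375+2·7.659375+1·11.409375≈36.771094; next y=1/10·(-5.034375)+1/2·36.771094≈17.882109
n=3: y≈17.882109, sp=3, e=sp−y≈-14.882109; I≈-7.222734, D=e−e_prev≈-22.916484; u=5/4·(-14.882109)+2·(-7.222734)+1·(-22.916484)≈-55.964590; next y=1/10·17.882109+1/2·(-55.964590)≈-26.194084
n=4: y≈-26.194084, sp=3, e=sp−y≈29.194084; I≈21.971350, D=e−e_prev≈44.076193; u=5/4·29.194084+2·21.971350+1·44.076193≈124.511498; next y=1/10·(-26.194084)+1/2·124.511498≈59.636340
n=5: y≈59.636340, sp=2, e=sp−y≈-57.636340; I≈-35.664991, D=e−e_prev≈-86.830424; u=5/4·(-57.636340)+2·(-35.664991)+1·(-86.830424)≈-230.205831; next y=1/10·59.636340+1/2·(-230.205831)≈-109.139282
n=6: y≈-109.139282, sp=2, e=sp−y≈111.139282; I≈75.474291, D=e−e_prev≈168.775622; u=5/4·111.139282+2·75.474291+1·168.775622≈458.648306; next y=1/10·(-109.139282)+1/2·458.648306≈218.410225
n=7: y≈218.410225, sp=2, e=sp−y≈-216.410225; I≈-140.935934, D=e−e_prev≈-327.549506; u=5/4·(-216.410225)+2·(-140.935934)+1·(-327.549506)≈-879.934155; next y=1/10·218.410225+1/2·(-879.934155)≈-418.126055

0 3 12.750 0.000
1 3 -11.344 6.375
2 3 36.771 -5.034
3 3 -55.965 17.882
4 3 124.511 -26.194
5 2 -230.206 59.636
6 2 458.648 -109.139
7 2 -879.934 218.410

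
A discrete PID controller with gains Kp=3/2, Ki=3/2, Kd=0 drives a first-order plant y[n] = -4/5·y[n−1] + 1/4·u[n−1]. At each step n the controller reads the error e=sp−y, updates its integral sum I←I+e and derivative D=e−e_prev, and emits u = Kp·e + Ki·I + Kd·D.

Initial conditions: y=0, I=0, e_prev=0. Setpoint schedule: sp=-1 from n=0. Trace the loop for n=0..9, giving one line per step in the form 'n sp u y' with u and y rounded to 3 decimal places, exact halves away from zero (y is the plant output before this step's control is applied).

0 -1 -3.000 0.000
1 -1 -2.250 -0.750
2 -1 -4.988 0.038
3 -1 -2.601 -1.277
4 -1 -7.130 0.371
5 -1 -1.834 -2.080
6 -1 -10.069 1.205
7 -1 0.683 -3.481
8 -1 -14.906 2.956
9 -1 6.301 -6.091

(exact arithmetic carried between steps; '≈' marks a value shown rounded to 6 d.p. or computed from one; I and e_prev carry over from the previous line; the table rounds u and y to 3 d.p., halves away from zero)
n=0: y=0, sp=-1, e=sp−y=-1; I=-1, D=e−e_prev=-1; u=3/2·(-1)+3/2·(-1)+0·(-1)=-3; next y=-4/5·0+1/4·(-3)=-0.75
n=1: y=-0.75, sp=-1, e=sp−y=-0.25; I=-1.25, D=e−e_prev=0.75; u=3/2·(-0.25)+3/2·(-1.25)+0·0.75=-2.25; next y=-4/5·(-0.75)+1/4·(-2.25)=0.0375
n=2: y=0.0375, sp=-1, e=sp−y=-1.0375; I=-2.2875, D=e−e_prev=-0.7875; u=3/2·(-1.0375)+3/2·(-2.2875)+0·(-0.7875)=-4.9875; next y=-4/5·0.0375+1/4·(-4.9875)=-1.276875
n=3: y=-1.276875, sp=-1, e=sp−y=0.276875; I=-2.010625, D=e−e_prev=1.314375; u=3/2·0.276875+3/2·(-2.010625)+0·1.314375=-2.600625; next y=-4/5·(-1.276875)+1/4·(-2.600625)≈0.371344
n=4: y≈0.371344, sp=-1, e=sp−y≈-1.371344; I≈-3.381969, D=e−e_prev≈-1.648219; u=3/2·(-1.371344)+3/2·(-3.381969)+0·(-1.648219)≈-7.129969; next y=-4/5·0.371344+1/4·(-7.129969)≈-2.079567
n=5: y≈-2.079567, sp=-1, e=sp−y≈1.079567; I≈-2.302402, D=e−e_prev≈2.450911; u=3/2·1.079567+3/2·(-2.302402)+0·2.450911≈-1.834252; next y=-4/5·(-2.079567)+1/4·(-1.834252)≈1.205091
n=6: y≈1.205091, sp=-1, e=sp−y≈-2.205091; I≈-4.507492, D=e−e_prev≈-3.284658; u=3/2·(-2.205091)+3/2·(-4.507492)+0·(-3.284658)≈-10.068875; next y=-4/5·1.205091+1/4·(-10.068875)≈-3.481291
n=7: y≈-3.481291, sp=-1, e=sp−y≈2.481291; I≈-2.026201, D=e−e_prev≈4.686382; u=3/2·2.481291+3/2·(-2.026201)+0·4.686382≈0.682636; next y=-4/5·(-3.481291)+1/4·0.682636≈2.955692
n=8: y≈2.955692, sp=-1, e=sp−y≈-3.955692; I≈-5.981893, D=e−e_prev≈-6.436983; u=3/2·(-3.955692)+3/2·(-5.981893)+0·(-6.436983)≈-14.906378; next y=-4/5·2.955692+1/4·(-14.906378)≈-6.091148
n=9: y≈-6.091148, sp=-1, e=sp−y≈5.091148; I≈-0.890745, D=e−e_prev≈9.046840; u=3/2·5.091148+3/2·(-0.890745)+0·9.046840≈6.300605; next y=-4/5·(-6.091148)+1/4·6.300605≈6.448070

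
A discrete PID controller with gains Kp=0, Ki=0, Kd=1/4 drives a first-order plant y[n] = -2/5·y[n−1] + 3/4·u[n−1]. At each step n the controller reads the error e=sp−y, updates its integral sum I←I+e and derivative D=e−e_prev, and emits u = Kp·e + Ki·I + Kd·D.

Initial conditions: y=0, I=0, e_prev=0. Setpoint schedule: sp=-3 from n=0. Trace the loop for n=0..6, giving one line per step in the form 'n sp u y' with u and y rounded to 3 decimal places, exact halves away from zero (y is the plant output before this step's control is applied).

0 -3 -0.750 0.000
1 -3 0.141 -0.563
2 -3 -0.223 0.330
3 -3 0.158 -0.300
4 -3 -0.134 0.238
5 -3 0.108 -0.196
6 -3 -0.089 0.160

(exact arithmetic carried between steps; '≈' marks a value shown rounded to 6 d.p. or computed from one; I and e_prev carry over from the previous line; the table rounds u and y to 3 d.p., halves away from zero)
n=0: y=0, sp=-3, e=sp−y=-3; I=-3, D=e−e_prev=-3; u=0·(-3)+0·(-3)+1/4·(-3)=-0.75; next y=-2/5·0+3/4·(-0.75)=-0.5625
n=1: y=-0.5625, sp=-3, e=sp−y=-2.4375; I=-5.4375, D=e−e_prev=0.5625; u=0·(-2.4375)+0·(-5.4375)+1/4·0.5625=0.140625; next y=-2/5·(-0.5625)+3/4·0.140625≈0.330469
n=2: y≈0.330469, sp=-3, e=sp−y≈-3.330469; I≈-8.767969, D=e−e_prev≈-0.892969; u=0·(-3.330469)+0·(-8.767969)+1/4·(-0.892969)≈-0.223242; next y=-2/5·0.330469+3/4·(-0.223242)≈-0.299619
n=3: y≈-0.299619, sp=-3, e=sp−y≈-2.700381; I≈-11.468350, D=e−e_prev≈0.630088; u=0·(-2.700381)+0·(-11.468350)+1/4·0.630088≈0.157522; next y=-2/5·(-0.299619)+3/4·0.157522≈0.237989
n=4: y≈0.237989, sp=-3, e=sp−y≈-3.237989; I≈-14.706339, D=e−e_prev≈-0.537608; u=0·(-3.237989)+0·(-14.706339)+1/4·(-0.537608)≈-0.134402; next y=-2/5·0.237989+3/4·(-0.134402)≈-0.195997
n=5: y≈-0.195997, sp=-3, e=sp−y≈-2.804003; I≈-17.510342, D=e−e_prev≈0.433986; u=0·(-2.804003)+0·(-17.510342)+1/4·0.433986≈0.108497; next y=-2/5·(-0.195997)+3/4·0.108497≈0.159771
n=6: y≈0.159771, sp=-3, e=sp−y≈-3.159771; I≈-20.670113, D=e−e_prev≈-0.355769; u=0·(-3.159771)+0·(-20.670113)+1/4·(-0.355769)≈-0.088942; next y=-2/5·0.159771+3/4·(-0.088942)≈-0.130615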